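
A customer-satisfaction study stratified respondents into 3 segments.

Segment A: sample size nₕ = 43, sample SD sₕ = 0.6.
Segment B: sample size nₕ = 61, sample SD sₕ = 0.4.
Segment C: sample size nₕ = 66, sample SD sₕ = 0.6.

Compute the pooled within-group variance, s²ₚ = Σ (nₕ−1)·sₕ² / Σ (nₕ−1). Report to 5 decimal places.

A: (43−1)·0.6² = 42·0.36 = 15.12
B: (61−1)·0.4² = 60·0.16 = 9.6
C: (66−1)·0.6² = 65·0.36 = 23.4
Numerator = 48.12; denominator = Σ(nₕ−1) = 167.
s²ₚ = 48.12/167 = 0.2881437... → 0.28814.

0.28814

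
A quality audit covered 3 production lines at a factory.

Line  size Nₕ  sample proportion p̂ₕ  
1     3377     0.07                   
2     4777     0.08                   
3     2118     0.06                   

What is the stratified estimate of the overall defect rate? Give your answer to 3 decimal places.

0.073

Wₕ = Nₕ/N with N = 10272: 0.3288, 0.4651, 0.2062.
p̂_st = 0.3288·0.07 + 0.4651·0.08 + 0.2062·0.06 ≈ 0.07259... → 0.073.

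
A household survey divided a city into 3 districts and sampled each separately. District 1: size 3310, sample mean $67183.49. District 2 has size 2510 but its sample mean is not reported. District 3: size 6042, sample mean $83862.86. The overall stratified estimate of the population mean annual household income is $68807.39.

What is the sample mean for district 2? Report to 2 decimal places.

34707.77

N = 3310 + 2510 + 6042 = 11862.
Overall total = μ·N = 68807.39·11862 = 816193260.18.
Subtract the known strata: 3310·67183.49 + 6042·83862.86 = 729076752.02.
Remaining total for district 2: 816193260.18 − 729076752.02 = 87116508.16.
Divide by its size: 87116508.16 / 2510 = 34707.7722... → 34707.77.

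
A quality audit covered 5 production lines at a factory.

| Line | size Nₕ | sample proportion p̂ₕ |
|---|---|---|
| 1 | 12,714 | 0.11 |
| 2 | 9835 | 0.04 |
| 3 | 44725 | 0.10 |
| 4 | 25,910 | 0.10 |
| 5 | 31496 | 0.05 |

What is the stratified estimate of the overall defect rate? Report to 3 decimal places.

Wₕ = Nₕ/N with N = 124680: 0.1020, 0.0789, 0.3587, 0.2078, 0.2526.
p̂_st = 0.1020·0.11 + 0.0789·0.04 + 0.3587·0.10 + 0.2078·0.10 + 0.2526·0.05 ≈ 0.08366... → 0.084.

0.084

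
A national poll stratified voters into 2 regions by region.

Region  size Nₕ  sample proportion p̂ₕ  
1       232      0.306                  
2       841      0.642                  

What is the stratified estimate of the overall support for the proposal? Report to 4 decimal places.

N = 232 + 841 = 1073.
Overall proportion = Σ (Nₕ/N)·p̂ₕ.
Σ Nₕp̂ₕ = 70.992 + 539.922 = 610.914.
610.914 / 1073 = 0.569351... → 0.5694.

0.5694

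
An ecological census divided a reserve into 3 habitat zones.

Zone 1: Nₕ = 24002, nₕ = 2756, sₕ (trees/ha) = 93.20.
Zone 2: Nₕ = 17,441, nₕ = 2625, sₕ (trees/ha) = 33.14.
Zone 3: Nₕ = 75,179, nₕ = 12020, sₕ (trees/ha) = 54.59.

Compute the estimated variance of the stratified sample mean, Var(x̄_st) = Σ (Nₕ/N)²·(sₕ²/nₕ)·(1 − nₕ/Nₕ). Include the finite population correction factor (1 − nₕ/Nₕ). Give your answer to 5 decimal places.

N = 116622. Term for each stratum: Wₕ²sₕ²/nₕ·(1−nₕ/Nₕ).
Var(x̄_st) = 0.11817245 + 0.00794908 + 0.08655508 = 0.21267661 → 0.21268.

0.21268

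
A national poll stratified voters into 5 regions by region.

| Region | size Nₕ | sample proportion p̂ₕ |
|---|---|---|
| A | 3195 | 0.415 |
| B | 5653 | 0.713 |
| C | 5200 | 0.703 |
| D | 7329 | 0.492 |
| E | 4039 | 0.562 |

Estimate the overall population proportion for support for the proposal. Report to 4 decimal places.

Wₕ = Nₕ/N with N = 25416: 0.1257, 0.2224, 0.2046, 0.2884, 0.1589.
p̂_st = 0.1257·0.415 + 0.2224·0.713 + 0.2046·0.703 + 0.2884·0.492 + 0.1589·0.562 ≈ 0.585769... → 0.5858.

0.5858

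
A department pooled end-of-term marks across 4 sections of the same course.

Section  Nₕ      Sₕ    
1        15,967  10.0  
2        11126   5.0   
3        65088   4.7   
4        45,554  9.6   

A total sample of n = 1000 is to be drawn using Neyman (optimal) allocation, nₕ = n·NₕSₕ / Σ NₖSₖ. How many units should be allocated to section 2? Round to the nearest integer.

58

1: NₕSₕ = 15967·10.0 = 159670
2: NₕSₕ = 11126·5.0 = 55630
3: NₕSₕ = 65088·4.7 = 305913.6
4: NₕSₕ = 45554·9.6 = 437318.4
Σ NₕSₕ = 958532.
n_2 = 1000·55630/958532 = 58.037... → 58.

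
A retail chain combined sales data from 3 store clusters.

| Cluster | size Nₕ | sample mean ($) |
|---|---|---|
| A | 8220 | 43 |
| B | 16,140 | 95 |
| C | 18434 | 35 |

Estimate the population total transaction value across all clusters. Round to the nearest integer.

Population total = Σ Nₕ·x̄ₕ (each stratum's size times its mean).
8220·43 + 16140·95 + 18434·35 = 353460 + 1533300 + 645190 = 2531950.

2531950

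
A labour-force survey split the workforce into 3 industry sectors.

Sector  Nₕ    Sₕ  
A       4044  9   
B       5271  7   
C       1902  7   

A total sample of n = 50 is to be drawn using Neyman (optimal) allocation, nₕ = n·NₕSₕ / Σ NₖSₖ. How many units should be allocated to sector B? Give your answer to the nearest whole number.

21

Σ NₕSₕ = 4044·9 + 5271·7 + 1902·7 = 86607.
Share for B: 36897/86607 = 0.42603.
n_B = 50 × 0.42603 = 21.301... → 21.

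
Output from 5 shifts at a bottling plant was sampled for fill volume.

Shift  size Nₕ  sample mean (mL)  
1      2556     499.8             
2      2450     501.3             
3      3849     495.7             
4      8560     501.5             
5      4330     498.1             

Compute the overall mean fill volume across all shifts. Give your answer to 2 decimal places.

499.57

N = 21745; weights Wₕ = Nₕ/N = (0.1175, 0.1127, 0.1770, 0.3937, 0.1991).
x̄_st = Σ Wₕ·x̄ₕ = 0.1175·499.8 + 0.1127·501.3 + 0.1770·495.7 + 0.3937·501.5 + 0.1991·498.1 ≈ 499.5740...
→ 499.57.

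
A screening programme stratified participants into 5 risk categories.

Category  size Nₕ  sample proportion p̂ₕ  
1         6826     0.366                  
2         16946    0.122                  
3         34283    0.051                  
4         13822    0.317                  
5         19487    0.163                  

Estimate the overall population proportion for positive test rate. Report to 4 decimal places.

Wₕ = Nₕ/N with N = 91364: 0.0747, 0.1855, 0.3752, 0.1513, 0.2133.
p̂_st = 0.0747·0.366 + 0.1855·0.122 + 0.3752·0.051 + 0.1513·0.317 + 0.2133·0.163 ≈ 0.151834... → 0.1518.

0.1518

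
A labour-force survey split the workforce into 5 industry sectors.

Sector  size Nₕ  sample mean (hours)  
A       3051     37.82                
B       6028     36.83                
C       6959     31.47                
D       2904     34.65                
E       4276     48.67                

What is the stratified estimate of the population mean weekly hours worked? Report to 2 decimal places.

37.26

N = 3051 + 6028 + 6959 + 2904 + 4276 = 23218.
Overall mean = Σ (Nₕ/N)·x̄ₕ — weight by population share, not a simple average.
Σ Nₕx̄ₕ = 3051·37.82 + 6028·36.83 + 6959·31.47 + 2904·34.65 + 4276·48.67 = 115388.82 + 222011.24 + 218999.73 + 100623.6 + 208112.92 = 865136.31.
Divide by N: 865136.31 / 23218 = 37.2614... → 37.26.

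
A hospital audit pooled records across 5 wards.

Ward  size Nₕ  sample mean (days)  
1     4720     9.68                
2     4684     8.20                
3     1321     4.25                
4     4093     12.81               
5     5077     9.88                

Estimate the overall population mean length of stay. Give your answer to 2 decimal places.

9.67

N = 4720 + 4684 + 1321 + 4093 + 5077 = 19895.
The stratified mean weights each stratum mean by its population share Nₕ/N.
Σ Nₕx̄ₕ = 4720·9.68 + 4684·8.20 + 1321·4.25 + 4093·12.81 + 5077·9.88 = 45689.6 + 38408.8 + 5614.25 + 52431.33 + 50160.76 = 192304.74.
Divide by N: 192304.74 / 19895 = 9.6660... → 9.67.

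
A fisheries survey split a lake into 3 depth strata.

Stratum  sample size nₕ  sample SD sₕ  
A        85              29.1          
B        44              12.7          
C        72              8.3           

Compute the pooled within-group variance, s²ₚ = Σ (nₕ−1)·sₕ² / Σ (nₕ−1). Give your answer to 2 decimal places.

A: (85−1)·29.1² = 84·846.81 = 71132.04
B: (44−1)·12.7² = 43·161.29 = 6935.47
C: (72−1)·8.3² = 71·68.89 = 4891.19
Numerator = 82958.7; denominator = Σ(nₕ−1) = 198.
s²ₚ = 82958.7/198 = 418.9833... → 418.98.

418.98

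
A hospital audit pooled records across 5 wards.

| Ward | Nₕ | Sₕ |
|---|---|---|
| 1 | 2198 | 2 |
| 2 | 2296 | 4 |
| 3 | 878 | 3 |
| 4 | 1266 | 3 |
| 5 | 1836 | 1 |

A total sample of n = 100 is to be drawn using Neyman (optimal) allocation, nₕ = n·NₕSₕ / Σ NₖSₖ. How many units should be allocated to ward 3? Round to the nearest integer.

Σ NₕSₕ = 2198·2 + 2296·4 + 878·3 + 1266·3 + 1836·1 = 21848.
Share for 3: 2634/21848 = 0.12056.
n_3 = 100 × 0.12056 = 12.056... → 12.

12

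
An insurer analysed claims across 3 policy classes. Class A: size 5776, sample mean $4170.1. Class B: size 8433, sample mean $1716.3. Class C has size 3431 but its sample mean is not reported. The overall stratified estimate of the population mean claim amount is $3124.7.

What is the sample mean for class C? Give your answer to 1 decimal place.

4826.5

N = 5776 + 8433 + 3431 = 17640.
Overall total = μ·N = 3124.7·17640 = 55119708.
Subtract the known strata: 5776·4170.1 + 8433·1716.3 = 38560055.5.
Remaining total for class C: 55119708 − 38560055.5 = 16559652.5.
Divide by its size: 16559652.5 / 3431 = 4826.480... → 4826.5.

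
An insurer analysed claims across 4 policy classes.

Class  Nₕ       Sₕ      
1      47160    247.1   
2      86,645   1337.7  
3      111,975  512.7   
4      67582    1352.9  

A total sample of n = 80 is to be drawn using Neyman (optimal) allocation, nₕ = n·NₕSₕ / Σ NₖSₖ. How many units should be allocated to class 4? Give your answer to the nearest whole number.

26

Σ NₕSₕ = 47160·247.1 + 86645·1337.7 + 111975·512.7 + 67582·1352.9 = 276399522.8.
Share for 4: 91431687.8/276399522.8 = 0.33080.
n_4 = 80 × 0.33080 = 26.464... → 26.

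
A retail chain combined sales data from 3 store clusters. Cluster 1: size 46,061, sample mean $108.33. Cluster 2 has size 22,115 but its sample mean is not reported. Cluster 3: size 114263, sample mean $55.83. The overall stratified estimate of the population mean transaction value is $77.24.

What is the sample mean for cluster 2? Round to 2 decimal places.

123.11

N = 46061 + 22115 + 114263 = 182439.
Overall total = μ·N = 77.24·182439 = 14091588.36.
Subtract the known strata: 46061·108.33 + 114263·55.83 = 11369091.42.
Remaining total for cluster 2: 14091588.36 − 11369091.42 = 2722496.94.
Divide by its size: 2722496.94 / 22115 = 123.1064... → 123.11.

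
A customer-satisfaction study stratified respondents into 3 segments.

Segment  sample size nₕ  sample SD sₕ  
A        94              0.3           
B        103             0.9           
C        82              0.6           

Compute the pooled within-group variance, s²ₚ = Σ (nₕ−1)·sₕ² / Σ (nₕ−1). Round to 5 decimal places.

Degrees of freedom: 93 + 102 + 81 = 276.
Σ(nₕ−1)sₕ² = 93·0.09 + 102·0.81 + 81·0.36 = 120.15.
s²ₚ = 120.15 / 276 = 0.4353261... → 0.43533.

0.43533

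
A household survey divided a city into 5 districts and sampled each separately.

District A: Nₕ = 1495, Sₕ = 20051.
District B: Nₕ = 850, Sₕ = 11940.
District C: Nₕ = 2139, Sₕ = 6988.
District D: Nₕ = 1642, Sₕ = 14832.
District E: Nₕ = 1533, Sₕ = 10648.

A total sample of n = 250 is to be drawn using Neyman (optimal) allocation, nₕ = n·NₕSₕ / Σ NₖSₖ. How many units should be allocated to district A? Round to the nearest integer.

78

Σ NₕSₕ = 1495·20051 + 850·11940 + 2139·6988 + 1642·14832 + 1533·10648 = 95750105.
Share for A: 29976245/95750105 = 0.31307.
n_A = 250 × 0.31307 = 78.267... → 78.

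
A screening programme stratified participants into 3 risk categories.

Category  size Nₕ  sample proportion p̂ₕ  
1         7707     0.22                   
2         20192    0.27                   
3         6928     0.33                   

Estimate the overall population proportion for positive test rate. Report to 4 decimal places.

0.2709

N = 7707 + 20192 + 6928 = 34827.
Overall proportion = Σ (Nₕ/N)·p̂ₕ.
Σ Nₕp̂ₕ = 1695.54 + 5451.84 + 2286.24 = 9433.62.
9433.62 / 34827 = 0.270871... → 0.2709.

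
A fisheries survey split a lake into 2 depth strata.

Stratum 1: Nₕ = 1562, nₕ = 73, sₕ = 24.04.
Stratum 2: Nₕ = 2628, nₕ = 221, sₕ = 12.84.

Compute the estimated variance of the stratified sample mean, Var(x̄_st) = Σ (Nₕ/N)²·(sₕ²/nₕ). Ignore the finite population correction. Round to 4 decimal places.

N = 4190; Wₕ = Nₕ/N.
stratum 1: (1562/4190)²·24.04²/73 = 1.1002214
stratum 2: (2628/4190)²·12.84²/221 = 0.2934678
Sum = 1.3936892 → 1.3937.

1.3937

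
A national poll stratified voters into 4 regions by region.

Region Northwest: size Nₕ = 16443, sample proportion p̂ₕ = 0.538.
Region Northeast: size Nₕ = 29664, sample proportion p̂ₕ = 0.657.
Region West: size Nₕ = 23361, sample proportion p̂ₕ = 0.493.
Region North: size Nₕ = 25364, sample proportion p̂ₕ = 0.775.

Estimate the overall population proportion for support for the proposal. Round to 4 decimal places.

0.6275

Wₕ = Nₕ/N with N = 94832: 0.1734, 0.3128, 0.2463, 0.2675.
p̂_st = 0.1734·0.538 + 0.3128·0.657 + 0.2463·0.493 + 0.2675·0.775 ≈ 0.627527... → 0.6275.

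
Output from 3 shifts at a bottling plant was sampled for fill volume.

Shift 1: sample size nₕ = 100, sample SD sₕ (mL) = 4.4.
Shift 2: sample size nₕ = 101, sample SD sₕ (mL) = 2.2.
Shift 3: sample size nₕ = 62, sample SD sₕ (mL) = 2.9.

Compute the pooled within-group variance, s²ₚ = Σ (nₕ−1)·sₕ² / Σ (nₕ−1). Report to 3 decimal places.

Degrees of freedom: 99 + 100 + 61 = 260.
Σ(nₕ−1)sₕ² = 99·19.36 + 100·4.84 + 61·8.41 = 2913.65.
s²ₚ = 2913.65 / 260 = 11.20635... → 11.206.

11.206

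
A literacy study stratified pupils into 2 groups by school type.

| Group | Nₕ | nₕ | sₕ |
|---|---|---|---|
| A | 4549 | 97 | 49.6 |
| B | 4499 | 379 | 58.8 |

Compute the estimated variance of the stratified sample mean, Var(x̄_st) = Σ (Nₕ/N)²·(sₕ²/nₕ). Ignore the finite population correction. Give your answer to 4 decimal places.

8.6664

N = 9048; Wₕ = Nₕ/N.
group A: (4549/9048)²·49.6²/97 = 6.4108898
group B: (4499/9048)²·58.8²/379 = 2.2554970
Sum = 8.6663867 → 8.6664.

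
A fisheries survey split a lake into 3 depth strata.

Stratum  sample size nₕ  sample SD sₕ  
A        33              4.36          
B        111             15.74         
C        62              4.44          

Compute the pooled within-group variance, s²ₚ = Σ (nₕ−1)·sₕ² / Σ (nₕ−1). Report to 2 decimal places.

143.17

Degrees of freedom: 32 + 110 + 61 = 203.
Σ(nₕ−1)sₕ² = 32·19.0096 + 110·247.7476 + 61·19.7136 = 29063.0728.
s²ₚ = 29063.0728 / 203 = 143.1678... → 143.17.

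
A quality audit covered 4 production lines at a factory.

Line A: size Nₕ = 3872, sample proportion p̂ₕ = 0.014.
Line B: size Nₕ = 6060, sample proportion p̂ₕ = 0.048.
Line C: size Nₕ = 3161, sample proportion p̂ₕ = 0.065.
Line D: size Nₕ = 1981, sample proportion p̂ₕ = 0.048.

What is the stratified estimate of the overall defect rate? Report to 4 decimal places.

Wₕ = Nₕ/N with N = 15074: 0.2569, 0.4020, 0.2097, 0.1314.
p̂_st = 0.2569·0.014 + 0.4020·0.048 + 0.2097·0.065 + 0.1314·0.048 ≈ 0.042831... → 0.0428.

0.0428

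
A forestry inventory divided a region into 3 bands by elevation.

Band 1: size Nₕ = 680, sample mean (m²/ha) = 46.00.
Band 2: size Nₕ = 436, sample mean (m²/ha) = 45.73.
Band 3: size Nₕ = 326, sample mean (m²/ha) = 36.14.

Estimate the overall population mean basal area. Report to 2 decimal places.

43.69

x̄_st = (Σ Nₕx̄ₕ) / (Σ Nₕ) = (680·46.00 + 436·45.73 + 326·36.14) / 1442
= 62999.92 / 1442 = 43.6893... → 43.69.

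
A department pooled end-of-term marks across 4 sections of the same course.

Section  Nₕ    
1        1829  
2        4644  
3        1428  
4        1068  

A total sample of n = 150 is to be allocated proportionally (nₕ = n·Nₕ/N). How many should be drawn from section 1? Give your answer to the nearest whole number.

31

N = 1829 + 4644 + 1428 + 1068 = 8969.
n_1 = 150·1829/8969 = 30.589... → 31.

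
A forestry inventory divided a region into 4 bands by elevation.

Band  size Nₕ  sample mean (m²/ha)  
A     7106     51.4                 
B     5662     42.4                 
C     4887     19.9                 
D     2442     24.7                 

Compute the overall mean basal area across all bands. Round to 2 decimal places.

37.96

N = 20097; weights Wₕ = Nₕ/N = (0.3536, 0.2817, 0.2432, 0.1215).
x̄_st = Σ Wₕ·x̄ₕ = 0.3536·51.4 + 0.2817·42.4 + 0.2432·19.9 + 0.1215·24.7 ≈ 37.9602...
→ 37.96.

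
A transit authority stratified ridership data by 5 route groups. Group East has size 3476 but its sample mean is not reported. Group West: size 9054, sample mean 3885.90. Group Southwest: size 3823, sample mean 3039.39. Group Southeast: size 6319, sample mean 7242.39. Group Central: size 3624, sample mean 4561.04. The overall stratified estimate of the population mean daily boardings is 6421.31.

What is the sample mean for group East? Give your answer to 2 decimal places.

N = 3476 + 9054 + 3823 + 6319 + 3624 = 26296.
Overall total = μ·N = 6421.31·26296 = 168854767.76.
Subtract the known strata: 9054·3885.90 + 3823·3039.39 + 6319·7242.39 + 3624·4561.04 = 109096397.94.
Remaining total for group East: 168854767.76 − 109096397.94 = 59758369.82.
Divide by its size: 59758369.82 / 3476 = 17191.7059... → 17191.71.

17191.71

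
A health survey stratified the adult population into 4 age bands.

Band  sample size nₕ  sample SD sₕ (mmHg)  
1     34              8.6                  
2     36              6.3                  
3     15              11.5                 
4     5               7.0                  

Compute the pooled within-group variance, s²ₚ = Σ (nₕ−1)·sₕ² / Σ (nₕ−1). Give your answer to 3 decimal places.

1: (34−1)·8.6² = 33·73.96 = 2440.68
2: (36−1)·6.3² = 35·39.69 = 1389.15
3: (15−1)·11.5² = 14·132.25 = 1851.5
4: (5−1)·7.0² = 4·49 = 196
Numerator = 5877.33; denominator = Σ(nₕ−1) = 86.
s²ₚ = 5877.33/86 = 68.34105... → 68.341.

68.341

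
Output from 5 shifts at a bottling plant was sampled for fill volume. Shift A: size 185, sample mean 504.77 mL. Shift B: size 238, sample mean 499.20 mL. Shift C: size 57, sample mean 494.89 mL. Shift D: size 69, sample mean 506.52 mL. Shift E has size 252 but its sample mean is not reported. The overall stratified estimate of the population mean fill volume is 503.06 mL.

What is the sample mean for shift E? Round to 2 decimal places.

N = 185 + 238 + 57 + 69 + 252 = 801.
Overall total = μ·N = 503.06·801 = 402951.06.
Subtract the known strata: 185·504.77 + 238·499.20 + 57·494.89 + 69·506.52 = 275350.66.
Remaining total for shift E: 402951.06 − 275350.66 = 127600.4.
Divide by its size: 127600.4 / 252 = 506.3508... → 506.35.

506.35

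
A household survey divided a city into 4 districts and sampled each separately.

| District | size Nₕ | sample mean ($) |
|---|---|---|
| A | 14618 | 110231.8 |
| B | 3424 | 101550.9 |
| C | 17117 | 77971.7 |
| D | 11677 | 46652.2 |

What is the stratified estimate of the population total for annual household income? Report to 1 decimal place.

A: 14618·110231.8 = 1611368452.4
B: 3424·101550.9 = 347710281.6
C: 17117·77971.7 = 1334641588.9
D: 11677·46652.2 = 544757739.4
τ̂ = Σ Nₕx̄ₕ = 3838478062.3.

3838478062.3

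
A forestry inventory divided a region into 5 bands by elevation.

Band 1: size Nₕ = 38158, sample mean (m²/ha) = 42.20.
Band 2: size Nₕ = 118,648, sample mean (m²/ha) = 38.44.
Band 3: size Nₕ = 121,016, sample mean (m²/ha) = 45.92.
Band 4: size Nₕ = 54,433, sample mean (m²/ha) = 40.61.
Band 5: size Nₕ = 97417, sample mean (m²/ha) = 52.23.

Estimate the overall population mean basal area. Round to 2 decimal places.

44.28

x̄_st = (Σ Nₕx̄ₕ) / (Σ Nₕ) = (38158·42.20 + 118648·38.44 + 121016·45.92 + 54433·40.61 + 97417·52.23) / 429672
= 19026765.48 / 429672 = 44.2821... → 44.28.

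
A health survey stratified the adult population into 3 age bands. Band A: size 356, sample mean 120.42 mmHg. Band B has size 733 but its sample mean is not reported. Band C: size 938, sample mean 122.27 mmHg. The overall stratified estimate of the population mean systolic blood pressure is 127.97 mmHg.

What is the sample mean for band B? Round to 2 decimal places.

138.93

Σ Nₕx̄ₕ = N·μ, so 733·x̄_B = 2027·127.97 − (356·120.42 + 938·122.27).
= 259395.19 − 157558.78 = 101836.41.
x̄_B = 101836.41 / 733 = 138.9310... → 138.93.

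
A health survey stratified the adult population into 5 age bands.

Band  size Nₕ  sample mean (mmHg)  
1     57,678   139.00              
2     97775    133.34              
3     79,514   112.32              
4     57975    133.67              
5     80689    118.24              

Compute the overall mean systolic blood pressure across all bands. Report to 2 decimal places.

126.53

x̄_st = (Σ Nₕx̄ₕ) / (Σ Nₕ) = (57678·139.00 + 97775·133.34 + 79514·112.32 + 57975·133.67 + 80689·118.24) / 373631
= 47275758.59 / 373631 = 126.5306... → 126.53.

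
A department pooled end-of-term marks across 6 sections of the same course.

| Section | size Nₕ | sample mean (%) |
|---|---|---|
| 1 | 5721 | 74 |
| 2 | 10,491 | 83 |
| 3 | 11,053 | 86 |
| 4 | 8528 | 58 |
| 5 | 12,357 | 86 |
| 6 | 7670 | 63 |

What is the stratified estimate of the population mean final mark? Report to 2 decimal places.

76.77

N = 5721 + 10491 + 11053 + 8528 + 12357 + 7670 = 55820.
Overall mean = Σ (Nₕ/N)·x̄ₕ — weight by population share, not a simple average.
Σ Nₕx̄ₕ = 5721·74 + 10491·83 + 11053·86 + 8528·58 + 12357·86 + 7670·63 = 423354 + 870753 + 950558 + 494624 + 1062702 + 483210 = 4285201.
Divide by N: 4285201 / 55820 = 76.7682... → 76.77.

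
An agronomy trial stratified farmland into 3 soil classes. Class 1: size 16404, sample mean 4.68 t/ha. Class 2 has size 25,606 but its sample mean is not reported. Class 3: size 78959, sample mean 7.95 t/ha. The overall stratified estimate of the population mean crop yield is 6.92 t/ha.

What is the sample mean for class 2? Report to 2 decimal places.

5.18

Σ Nₕx̄ₕ = N·μ, so 25606·x̄_2 = 120969·6.92 − (16404·4.68 + 78959·7.95).
= 837105.48 − 704494.77 = 132610.71.
x̄_2 = 132610.71 / 25606 = 5.1789... → 5.18.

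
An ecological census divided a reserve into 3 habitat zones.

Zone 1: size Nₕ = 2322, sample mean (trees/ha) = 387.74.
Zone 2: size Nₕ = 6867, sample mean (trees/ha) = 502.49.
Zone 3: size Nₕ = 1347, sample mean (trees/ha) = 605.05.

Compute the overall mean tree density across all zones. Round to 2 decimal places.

N = 10536; weights Wₕ = Nₕ/N = (0.2204, 0.6518, 0.1278).
x̄_st = Σ Wₕ·x̄ₕ = 0.2204·387.74 + 0.6518·502.49 + 0.1278·605.05 ≈ 490.3126...
→ 490.31.

490.31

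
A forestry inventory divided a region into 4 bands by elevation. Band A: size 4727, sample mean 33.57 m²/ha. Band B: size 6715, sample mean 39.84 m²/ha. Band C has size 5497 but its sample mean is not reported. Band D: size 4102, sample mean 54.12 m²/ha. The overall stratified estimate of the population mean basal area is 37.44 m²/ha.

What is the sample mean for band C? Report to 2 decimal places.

25.39

Σ Nₕx̄ₕ = N·μ, so 5497·x̄_C = 21041·37.44 − (4727·33.57 + 6715·39.84 + 4102·54.12).
= 787775.04 − 648211.23 = 139563.81.
x̄_C = 139563.81 / 5497 = 25.3891... → 25.39.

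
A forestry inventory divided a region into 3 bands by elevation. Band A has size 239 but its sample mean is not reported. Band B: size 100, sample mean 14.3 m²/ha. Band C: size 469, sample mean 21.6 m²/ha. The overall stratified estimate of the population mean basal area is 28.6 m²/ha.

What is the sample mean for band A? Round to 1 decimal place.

N = 239 + 100 + 469 = 808.
Overall total = μ·N = 28.6·808 = 23108.8.
Subtract the known strata: 100·14.3 + 469·21.6 = 11560.4.
Remaining total for band A: 23108.8 − 11560.4 = 11548.4.
Divide by its size: 11548.4 / 239 = 48.320... → 48.3.

48.3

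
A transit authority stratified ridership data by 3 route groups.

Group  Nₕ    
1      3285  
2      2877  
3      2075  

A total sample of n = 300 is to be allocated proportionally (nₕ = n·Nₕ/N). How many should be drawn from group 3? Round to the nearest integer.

76

N = 3285 + 2877 + 2075 = 8237.
n_3 = 300·2075/8237 = 75.574... → 76.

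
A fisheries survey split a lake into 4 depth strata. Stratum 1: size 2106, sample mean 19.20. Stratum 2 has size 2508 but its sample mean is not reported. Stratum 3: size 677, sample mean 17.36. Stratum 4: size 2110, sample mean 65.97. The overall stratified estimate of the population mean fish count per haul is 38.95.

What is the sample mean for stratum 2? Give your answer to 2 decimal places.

38.63

Σ Nₕx̄ₕ = N·μ, so 2508·x̄_2 = 7401·38.95 − (2106·19.20 + 677·17.36 + 2110·65.97).
= 288268.95 − 191384.62 = 96884.33.
x̄_2 = 96884.33 / 2508 = 38.6301... → 38.63.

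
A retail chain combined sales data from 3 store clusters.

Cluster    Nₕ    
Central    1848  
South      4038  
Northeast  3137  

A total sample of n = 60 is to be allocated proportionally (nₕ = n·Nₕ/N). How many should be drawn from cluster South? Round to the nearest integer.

N = 1848 + 4038 + 3137 = 9023.
n_South = 60·4038/9023 = 26.851... → 27.

27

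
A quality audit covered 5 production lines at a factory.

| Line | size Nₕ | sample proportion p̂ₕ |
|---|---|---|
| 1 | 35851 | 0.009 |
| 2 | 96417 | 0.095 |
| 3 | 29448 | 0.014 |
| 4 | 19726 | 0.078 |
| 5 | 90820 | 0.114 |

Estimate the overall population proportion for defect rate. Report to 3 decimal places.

0.080

Wₕ = Nₕ/N with N = 272262: 0.1317, 0.3541, 0.1082, 0.0725, 0.3336.
p̂_st = 0.1317·0.009 + 0.3541·0.095 + 0.1082·0.014 + 0.0725·0.078 + 0.3336·0.114 ≈ 0.08002... → 0.080.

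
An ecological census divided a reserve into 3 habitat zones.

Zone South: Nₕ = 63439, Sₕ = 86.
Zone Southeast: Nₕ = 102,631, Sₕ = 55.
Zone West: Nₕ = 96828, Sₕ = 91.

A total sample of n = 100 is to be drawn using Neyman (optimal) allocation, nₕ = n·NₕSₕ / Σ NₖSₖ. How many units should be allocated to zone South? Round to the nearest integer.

27

Σ NₕSₕ = 63439·86 + 102631·55 + 96828·91 = 19911807.
Share for South: 5455754/19911807 = 0.27400.
n_South = 100 × 0.27400 = 27.400... → 27.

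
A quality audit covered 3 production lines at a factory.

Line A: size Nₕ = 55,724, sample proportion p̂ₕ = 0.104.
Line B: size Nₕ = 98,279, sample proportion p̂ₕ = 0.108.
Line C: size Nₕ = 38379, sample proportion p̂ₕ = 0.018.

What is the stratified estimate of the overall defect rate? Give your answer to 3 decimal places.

Wₕ = Nₕ/N with N = 192382: 0.2897, 0.5109, 0.1995.
p̂_st = 0.2897·0.104 + 0.5109·0.108 + 0.1995·0.018 ≈ 0.08889... → 0.089.

0.089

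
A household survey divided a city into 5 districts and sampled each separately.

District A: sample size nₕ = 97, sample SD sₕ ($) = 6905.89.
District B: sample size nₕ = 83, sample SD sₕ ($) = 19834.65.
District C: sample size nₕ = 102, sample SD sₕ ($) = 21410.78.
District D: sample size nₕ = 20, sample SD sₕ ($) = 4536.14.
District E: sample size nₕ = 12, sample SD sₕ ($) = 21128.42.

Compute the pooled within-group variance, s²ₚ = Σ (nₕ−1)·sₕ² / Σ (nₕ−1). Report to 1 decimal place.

A: (97−1)·6905.89² = 96·47691316.6921 = 4578366402.4416
B: (83−1)·19834.65² = 82·393413340.6225 = 32259893931.045
C: (102−1)·21410.78² = 101·458421500.2084 = 46300571521.0484
D: (20−1)·4536.14² = 19·20576566.0996 = 390954755.8924
E: (12−1)·21128.42² = 11·446410131.6964 = 4910511448.6604
Numerator = 88440298059.0878; denominator = Σ(nₕ−1) = 309.
s²ₚ = 88440298059.0878/309 = 286214556.826... → 286214556.8.

286214556.8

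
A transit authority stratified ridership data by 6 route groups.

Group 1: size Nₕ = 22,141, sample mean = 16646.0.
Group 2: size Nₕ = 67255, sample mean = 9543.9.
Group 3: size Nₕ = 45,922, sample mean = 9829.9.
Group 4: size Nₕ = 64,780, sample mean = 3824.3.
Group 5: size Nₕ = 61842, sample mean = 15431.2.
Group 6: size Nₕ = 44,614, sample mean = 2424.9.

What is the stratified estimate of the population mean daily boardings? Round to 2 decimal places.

9042.65

N = 22141 + 67255 + 45922 + 64780 + 61842 + 44614 = 306554.
Weight each subgroup mean by Nₕ/N and sum.
Σ Nₕx̄ₕ = 22141·16646.0 + 67255·9543.9 + 45922·9829.9 + 64780·3824.3 + 61842·15431.2 + 44614·2424.9 = 368559086 + 641874994.5 + 451408667.8 + 247738154 + 954296270.4 + 108184488.6 = 2772061661.3.
Divide by N: 2772061661.3 / 306554 = 9042.6537... → 9042.65.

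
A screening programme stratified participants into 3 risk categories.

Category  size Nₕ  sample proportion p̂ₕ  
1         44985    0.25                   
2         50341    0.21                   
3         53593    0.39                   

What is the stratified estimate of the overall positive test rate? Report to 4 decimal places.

Wₕ = Nₕ/N with N = 148919: 0.3021, 0.3380, 0.3599.
p̂_st = 0.3021·0.25 + 0.3380·0.21 + 0.3599·0.39 ≈ 0.286862... → 0.2869.

0.2869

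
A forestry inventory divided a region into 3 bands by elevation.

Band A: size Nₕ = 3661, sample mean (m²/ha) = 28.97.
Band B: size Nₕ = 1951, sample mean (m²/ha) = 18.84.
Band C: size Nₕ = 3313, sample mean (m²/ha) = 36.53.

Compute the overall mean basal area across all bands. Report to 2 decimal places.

N = 3661 + 1951 + 3313 = 8925.
Overall mean = Σ (Nₕ/N)·x̄ₕ — weight by population share, not a simple average.
Σ Nₕx̄ₕ = 3661·28.97 + 1951·18.84 + 3313·36.53 = 106059.17 + 36756.84 + 121023.89 = 263839.9.
Divide by N: 263839.9 / 8925 = 29.5619... → 29.56.

29.56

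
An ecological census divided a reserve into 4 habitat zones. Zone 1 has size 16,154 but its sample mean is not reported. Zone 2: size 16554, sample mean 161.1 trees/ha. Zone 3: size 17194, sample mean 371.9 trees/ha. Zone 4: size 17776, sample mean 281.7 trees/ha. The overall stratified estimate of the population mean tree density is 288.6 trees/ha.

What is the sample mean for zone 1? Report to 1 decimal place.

N = 16154 + 16554 + 17194 + 17776 = 67678.
Overall total = μ·N = 288.6·67678 = 19531870.8.
Subtract the known strata: 16554·161.1 + 17194·371.9 + 17776·281.7 = 14068797.2.
Remaining total for zone 1: 19531870.8 − 14068797.2 = 5463073.6.
Divide by its size: 5463073.6 / 16154 = 338.187... → 338.2.

338.2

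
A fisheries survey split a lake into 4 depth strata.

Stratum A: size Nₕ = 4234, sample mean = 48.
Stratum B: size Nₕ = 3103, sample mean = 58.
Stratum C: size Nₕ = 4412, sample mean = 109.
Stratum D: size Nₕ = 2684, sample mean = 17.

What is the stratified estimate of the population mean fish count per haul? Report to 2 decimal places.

63.03

N = 14433; weights Wₕ = Nₕ/N = (0.2934, 0.2150, 0.3057, 0.1860).
x̄_st = Σ Wₕ·x̄ₕ = 0.2934·48 + 0.2150·58 + 0.3057·109 + 0.1860·17 ≈ 63.0321...
→ 63.03.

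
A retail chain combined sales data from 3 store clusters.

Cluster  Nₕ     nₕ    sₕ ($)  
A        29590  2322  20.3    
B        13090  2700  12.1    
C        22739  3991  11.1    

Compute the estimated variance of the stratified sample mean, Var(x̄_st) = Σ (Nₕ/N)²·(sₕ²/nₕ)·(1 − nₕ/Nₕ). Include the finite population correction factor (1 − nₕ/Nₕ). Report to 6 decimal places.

0.038258

N = 65419; Wₕ = Nₕ/N.
cluster A: (29590/65419)²·20.3²/2322·(1 − 2322/29590) = 0.033459566
cluster B: (13090/65419)²·12.1²/2700·(1 − 2700/13090) = 0.001723274
cluster C: (22739/65419)²·11.1²/3991·(1 − 3991/22739) = 0.003075266
Sum = 0.038258107 → 0.038258.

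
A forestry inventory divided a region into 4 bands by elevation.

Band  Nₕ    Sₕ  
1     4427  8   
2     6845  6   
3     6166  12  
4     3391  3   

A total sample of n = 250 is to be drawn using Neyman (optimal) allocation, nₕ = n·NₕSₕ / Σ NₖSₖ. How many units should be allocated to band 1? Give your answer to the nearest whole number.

Σ NₕSₕ = 4427·8 + 6845·6 + 6166·12 + 3391·3 = 160651.
Share for 1: 35416/160651 = 0.22045.
n_1 = 250 × 0.22045 = 55.113... → 55.

55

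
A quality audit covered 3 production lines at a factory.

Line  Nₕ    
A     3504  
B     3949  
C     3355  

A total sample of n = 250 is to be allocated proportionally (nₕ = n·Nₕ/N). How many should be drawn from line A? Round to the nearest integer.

Share of line A = 3504/10808 = 0.32420.
Allocate 250 × 0.32420 = 81.051... → 81.

81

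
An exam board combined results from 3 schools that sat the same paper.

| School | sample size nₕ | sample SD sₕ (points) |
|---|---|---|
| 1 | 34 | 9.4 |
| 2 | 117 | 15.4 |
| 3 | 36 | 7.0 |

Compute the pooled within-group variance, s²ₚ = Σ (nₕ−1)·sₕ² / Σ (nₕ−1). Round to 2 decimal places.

174.68

1: (34−1)·9.4² = 33·88.36 = 2915.88
2: (117−1)·15.4² = 116·237.16 = 27510.56
3: (36−1)·7.0² = 35·49 = 1715
Numerator = 32141.44; denominator = Σ(nₕ−1) = 184.
s²ₚ = 32141.44/184 = 174.6817... → 174.68.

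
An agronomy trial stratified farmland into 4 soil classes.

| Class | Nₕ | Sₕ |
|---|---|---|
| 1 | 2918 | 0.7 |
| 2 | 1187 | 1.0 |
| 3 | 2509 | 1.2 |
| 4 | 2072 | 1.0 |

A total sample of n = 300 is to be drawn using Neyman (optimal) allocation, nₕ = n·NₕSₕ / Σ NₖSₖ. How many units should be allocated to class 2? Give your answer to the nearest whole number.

1: NₕSₕ = 2918·0.7 = 2042.6
2: NₕSₕ = 1187·1.0 = 1187
3: NₕSₕ = 2509·1.2 = 3010.8
4: NₕSₕ = 2072·1.0 = 2072
Σ NₕSₕ = 8312.4.
n_2 = 300·1187/8312.4 = 42.840... → 43.

43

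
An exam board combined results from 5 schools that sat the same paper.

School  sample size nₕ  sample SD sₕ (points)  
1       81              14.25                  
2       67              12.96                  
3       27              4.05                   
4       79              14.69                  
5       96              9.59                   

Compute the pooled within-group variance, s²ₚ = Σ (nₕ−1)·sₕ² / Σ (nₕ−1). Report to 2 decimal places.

Degrees of freedom: 80 + 66 + 26 + 78 + 95 = 345.
Σ(nₕ−1)sₕ² = 80·203.0625 + 66·167.9616 + 26·16.4025 + 78·215.7961 + 95·91.9681 = 53325.9959.
s²ₚ = 53325.9959 / 345 = 154.5681... → 154.57.

154.57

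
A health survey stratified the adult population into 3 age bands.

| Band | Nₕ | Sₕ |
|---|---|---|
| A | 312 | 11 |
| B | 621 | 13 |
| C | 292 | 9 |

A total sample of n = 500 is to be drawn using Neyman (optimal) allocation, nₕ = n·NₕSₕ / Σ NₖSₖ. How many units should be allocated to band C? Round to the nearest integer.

A: NₕSₕ = 312·11 = 3432
B: NₕSₕ = 621·13 = 8073
C: NₕSₕ = 292·9 = 2628
Σ NₕSₕ = 14133.
n_C = 500·2628/14133 = 92.974... → 93.

93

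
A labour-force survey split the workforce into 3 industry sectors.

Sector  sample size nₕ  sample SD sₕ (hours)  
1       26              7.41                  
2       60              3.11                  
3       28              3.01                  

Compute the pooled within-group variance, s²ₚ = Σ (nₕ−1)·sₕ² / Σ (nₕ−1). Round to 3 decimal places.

19.712

1: (26−1)·7.41² = 25·54.9081 = 1372.7025
2: (60−1)·3.11² = 59·9.6721 = 570.6539
3: (28−1)·3.01² = 27·9.0601 = 244.6227
Numerator = 2187.9791; denominator = Σ(nₕ−1) = 111.
s²ₚ = 2187.9791/111 = 19.71152... → 19.712.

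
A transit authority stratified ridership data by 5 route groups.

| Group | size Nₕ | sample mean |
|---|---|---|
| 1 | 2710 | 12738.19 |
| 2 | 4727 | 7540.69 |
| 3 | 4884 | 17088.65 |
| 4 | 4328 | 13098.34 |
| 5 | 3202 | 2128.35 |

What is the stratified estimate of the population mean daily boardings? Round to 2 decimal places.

N = 19851; weights Wₕ = Nₕ/N = (0.1365, 0.2381, 0.2460, 0.2180, 0.1613).
x̄_st = Σ Wₕ·x̄ₕ = 0.1365·12738.19 + 0.2381·7540.69 + 0.2460·17088.65 + 0.2180·13098.34 + 0.1613·2128.35 ≈ 10938.0331...
→ 10938.03.

10938.03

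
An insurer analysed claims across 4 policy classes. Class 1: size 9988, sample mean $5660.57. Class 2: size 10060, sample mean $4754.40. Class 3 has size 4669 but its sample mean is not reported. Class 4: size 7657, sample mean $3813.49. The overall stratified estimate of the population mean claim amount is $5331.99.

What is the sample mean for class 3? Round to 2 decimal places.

8363.87

N = 9988 + 10060 + 4669 + 7657 = 32374.
Overall total = μ·N = 5331.99·32374 = 172617844.26.
Subtract the known strata: 9988·5660.57 + 10060·4754.40 + 7657·3813.49 = 133566930.09.
Remaining total for class 3: 172617844.26 − 133566930.09 = 39050914.17.
Divide by its size: 39050914.17 / 4669 = 8363.8711... → 8363.87.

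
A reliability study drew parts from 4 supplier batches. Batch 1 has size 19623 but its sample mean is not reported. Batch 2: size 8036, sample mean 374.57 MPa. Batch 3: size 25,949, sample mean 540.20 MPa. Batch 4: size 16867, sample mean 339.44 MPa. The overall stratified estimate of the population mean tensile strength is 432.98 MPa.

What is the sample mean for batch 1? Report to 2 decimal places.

N = 19623 + 8036 + 25949 + 16867 = 70475.
Overall total = μ·N = 432.98·70475 = 30514265.5.
Subtract the known strata: 8036·374.57 + 25949·540.20 + 16867·339.44 = 22753028.8.
Remaining total for batch 1: 30514265.5 − 22753028.8 = 7761236.7.
Divide by its size: 7761236.7 / 19623 = 395.5173... → 395.52.

395.52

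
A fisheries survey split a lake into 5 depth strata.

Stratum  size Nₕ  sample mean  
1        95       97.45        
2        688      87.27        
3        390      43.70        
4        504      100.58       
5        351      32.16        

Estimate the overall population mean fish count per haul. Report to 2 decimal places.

73.14

N = 95 + 688 + 390 + 504 + 351 = 2028.
The stratified mean weights each stratum mean by its population share Nₕ/N.
Σ Nₕx̄ₕ = 95·97.45 + 688·87.27 + 390·43.70 + 504·100.58 + 351·32.16 = 9257.75 + 60041.76 + 17043 + 50692.32 + 11288.16 = 148322.99.
Divide by N: 148322.99 / 2028 = 73.1376... → 73.14.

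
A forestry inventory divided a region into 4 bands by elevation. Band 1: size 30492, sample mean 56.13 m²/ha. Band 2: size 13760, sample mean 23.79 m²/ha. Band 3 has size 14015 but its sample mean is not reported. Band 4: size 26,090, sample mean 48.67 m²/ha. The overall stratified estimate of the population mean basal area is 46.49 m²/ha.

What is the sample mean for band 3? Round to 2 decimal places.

Σ Nₕx̄ₕ = N·μ, so 14015·x̄_3 = 84357·46.49 − (30492·56.13 + 13760·23.79 + 26090·48.67).
= 3921756.93 − 3308666.66 = 613090.27.
x̄_3 = 613090.27 / 14015 = 43.7453... → 43.75.

43.75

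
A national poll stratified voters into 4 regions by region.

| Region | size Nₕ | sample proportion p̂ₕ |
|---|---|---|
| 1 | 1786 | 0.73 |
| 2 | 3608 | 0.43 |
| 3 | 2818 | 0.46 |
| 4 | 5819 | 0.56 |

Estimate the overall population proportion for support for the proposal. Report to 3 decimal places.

N = 1786 + 3608 + 2818 + 5819 = 14031.
Overall proportion = Σ (Nₕ/N)·p̂ₕ.
Σ Nₕp̂ₕ = 1303.78 + 1551.44 + 1296.28 + 3258.64 = 7410.14.
7410.14 / 14031 = 0.52813... → 0.528.

0.528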